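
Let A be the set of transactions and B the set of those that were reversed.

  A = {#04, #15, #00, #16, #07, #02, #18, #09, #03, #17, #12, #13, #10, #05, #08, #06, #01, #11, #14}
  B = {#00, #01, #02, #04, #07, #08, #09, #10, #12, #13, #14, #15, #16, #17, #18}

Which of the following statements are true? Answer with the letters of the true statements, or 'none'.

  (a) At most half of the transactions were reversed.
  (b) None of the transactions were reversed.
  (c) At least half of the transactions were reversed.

|A| = 19, |A ∩ B| = 15, |A ∖ B| = 4.
(a) |A ∩ B| ≤ |A ∖ B|: fails.
(b) A ∩ B = ∅ (|A ∩ B| = 0): fails.
(c) |A ∩ B| ≥ |A ∖ B|: holds.

(c)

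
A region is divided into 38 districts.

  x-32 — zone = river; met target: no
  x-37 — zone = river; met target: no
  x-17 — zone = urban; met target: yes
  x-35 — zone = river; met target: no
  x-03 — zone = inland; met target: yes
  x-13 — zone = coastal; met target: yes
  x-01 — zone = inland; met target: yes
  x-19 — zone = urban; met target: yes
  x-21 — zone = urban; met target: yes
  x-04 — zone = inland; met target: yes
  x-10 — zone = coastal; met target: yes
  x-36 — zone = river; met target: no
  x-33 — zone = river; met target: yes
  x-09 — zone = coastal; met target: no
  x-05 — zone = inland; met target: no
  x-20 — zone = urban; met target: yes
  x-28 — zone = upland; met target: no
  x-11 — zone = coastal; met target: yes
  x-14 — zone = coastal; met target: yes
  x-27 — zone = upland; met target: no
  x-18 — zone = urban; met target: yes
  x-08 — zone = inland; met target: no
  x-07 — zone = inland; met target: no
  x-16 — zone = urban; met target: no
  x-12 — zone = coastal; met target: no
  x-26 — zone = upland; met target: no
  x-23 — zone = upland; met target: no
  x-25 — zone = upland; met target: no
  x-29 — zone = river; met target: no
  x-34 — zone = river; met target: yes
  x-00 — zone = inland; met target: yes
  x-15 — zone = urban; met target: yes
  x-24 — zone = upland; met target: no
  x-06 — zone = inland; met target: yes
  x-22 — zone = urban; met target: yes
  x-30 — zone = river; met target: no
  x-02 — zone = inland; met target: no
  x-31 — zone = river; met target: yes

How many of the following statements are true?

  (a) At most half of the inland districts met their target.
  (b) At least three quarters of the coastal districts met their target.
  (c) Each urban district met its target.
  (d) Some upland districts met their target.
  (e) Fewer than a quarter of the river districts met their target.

(a) inland: |A| = 9, |A ∩ B| = 5; needs |A ∩ B| ≤ |A ∖ B| — false.
(b) coastal: |A| = 6, |A ∩ B| = 4; needs |A ∩ B| / |A| ≥ 3/4 — false.
(c) urban: |A| = 8, |A ∩ B| = 7; needs A ⊆ B, i.e. every element of A is in B (|A ∖ B| = 0) — false.
(d) upland: |A| = 6, |A ∩ B| = 0; needs A ∩ B ≠ ∅ (|A ∩ B| ≥ 1) — false.
(e) river: |A| = 9, |A ∩ B| = 3; needs |A ∩ B| / |A| < 1/4 — false.

0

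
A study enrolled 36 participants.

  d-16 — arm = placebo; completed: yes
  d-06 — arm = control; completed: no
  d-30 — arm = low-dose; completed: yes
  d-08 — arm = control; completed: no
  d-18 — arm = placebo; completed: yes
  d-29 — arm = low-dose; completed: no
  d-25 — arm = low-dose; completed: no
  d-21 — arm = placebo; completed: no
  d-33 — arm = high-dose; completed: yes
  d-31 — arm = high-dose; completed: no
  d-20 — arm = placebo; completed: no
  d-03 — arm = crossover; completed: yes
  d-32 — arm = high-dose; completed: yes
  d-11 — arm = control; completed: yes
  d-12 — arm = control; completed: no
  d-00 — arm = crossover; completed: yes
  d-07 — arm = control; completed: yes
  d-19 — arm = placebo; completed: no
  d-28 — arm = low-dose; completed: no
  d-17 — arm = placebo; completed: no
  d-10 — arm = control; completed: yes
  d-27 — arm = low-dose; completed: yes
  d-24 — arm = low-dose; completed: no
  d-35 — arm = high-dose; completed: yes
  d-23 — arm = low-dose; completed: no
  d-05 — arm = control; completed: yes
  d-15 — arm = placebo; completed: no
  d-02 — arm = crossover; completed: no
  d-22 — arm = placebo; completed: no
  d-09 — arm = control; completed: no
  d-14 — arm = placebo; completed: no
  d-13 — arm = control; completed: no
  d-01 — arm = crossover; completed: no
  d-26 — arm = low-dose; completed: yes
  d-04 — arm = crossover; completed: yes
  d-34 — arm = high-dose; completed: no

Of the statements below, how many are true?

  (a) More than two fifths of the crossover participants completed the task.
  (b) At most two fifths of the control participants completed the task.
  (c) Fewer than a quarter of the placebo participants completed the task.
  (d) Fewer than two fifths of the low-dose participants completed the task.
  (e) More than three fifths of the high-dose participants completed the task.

(a) crossover: |A| = 5, |A ∩ B| = 3; needs |A ∩ B| / |A| > 2/5 — true.
(b) control: |A| = 9, |A ∩ B| = 4; needs |A ∩ B| / |A| ≤ 2/5 — false.
(c) placebo: |A| = 9, |A ∩ B| = 2; needs |A ∩ B| / |A| < 1/4 — true.
(d) low-dose: |A| = 8, |A ∩ B| = 3; needs |A ∩ B| / |A| < 2/5 — true.
(e) high-dose: |A| = 5, |A ∩ B| = 3; needs |A ∩ B| / |A| > 3/5 — false.

3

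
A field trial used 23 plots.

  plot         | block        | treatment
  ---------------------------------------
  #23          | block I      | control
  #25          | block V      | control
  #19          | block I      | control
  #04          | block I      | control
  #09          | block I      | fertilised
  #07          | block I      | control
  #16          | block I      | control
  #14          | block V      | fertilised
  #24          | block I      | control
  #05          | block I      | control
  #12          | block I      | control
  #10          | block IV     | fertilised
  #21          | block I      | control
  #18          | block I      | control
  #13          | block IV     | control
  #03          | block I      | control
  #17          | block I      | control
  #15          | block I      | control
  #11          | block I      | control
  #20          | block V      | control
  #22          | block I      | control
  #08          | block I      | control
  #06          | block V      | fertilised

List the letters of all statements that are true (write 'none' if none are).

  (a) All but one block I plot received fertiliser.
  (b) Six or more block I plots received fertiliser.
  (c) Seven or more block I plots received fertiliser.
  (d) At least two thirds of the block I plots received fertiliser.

none

|A| = 17, |A ∩ B| = 1, |A ∖ B| = 16.
(a) |A ∖ B| = 1: fails.
(b) |A ∩ B| ≥ 6: fails.
(c) |A ∩ B| ≥ 7: fails.
(d) |A ∩ B| / |A| ≥ 2/3: fails.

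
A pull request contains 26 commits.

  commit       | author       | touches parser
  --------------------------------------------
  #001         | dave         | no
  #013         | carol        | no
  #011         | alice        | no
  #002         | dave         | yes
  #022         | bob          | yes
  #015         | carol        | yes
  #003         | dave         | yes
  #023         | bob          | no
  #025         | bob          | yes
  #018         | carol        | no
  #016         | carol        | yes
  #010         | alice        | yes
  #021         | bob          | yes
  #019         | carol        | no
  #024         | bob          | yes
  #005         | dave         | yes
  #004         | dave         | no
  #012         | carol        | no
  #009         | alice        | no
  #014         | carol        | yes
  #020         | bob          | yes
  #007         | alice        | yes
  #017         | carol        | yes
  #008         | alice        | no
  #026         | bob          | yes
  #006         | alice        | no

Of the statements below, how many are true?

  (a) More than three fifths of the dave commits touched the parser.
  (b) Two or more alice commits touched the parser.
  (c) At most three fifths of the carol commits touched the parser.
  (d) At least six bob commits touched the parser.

3

(a) dave: |A| = 5, |A ∩ B| = 3; needs |A ∩ B| / |A| > 3/5 — false.
(b) alice: |A| = 6, |A ∩ B| = 2; needs |A ∩ B| ≥ 2 — true.
(c) carol: |A| = 8, |A ∩ B| = 4; needs |A ∩ B| / |A| ≤ 3/5 — true.
(d) bob: |A| = 7, |A ∩ B| = 6; needs |A ∩ B| ≥ 6 — true.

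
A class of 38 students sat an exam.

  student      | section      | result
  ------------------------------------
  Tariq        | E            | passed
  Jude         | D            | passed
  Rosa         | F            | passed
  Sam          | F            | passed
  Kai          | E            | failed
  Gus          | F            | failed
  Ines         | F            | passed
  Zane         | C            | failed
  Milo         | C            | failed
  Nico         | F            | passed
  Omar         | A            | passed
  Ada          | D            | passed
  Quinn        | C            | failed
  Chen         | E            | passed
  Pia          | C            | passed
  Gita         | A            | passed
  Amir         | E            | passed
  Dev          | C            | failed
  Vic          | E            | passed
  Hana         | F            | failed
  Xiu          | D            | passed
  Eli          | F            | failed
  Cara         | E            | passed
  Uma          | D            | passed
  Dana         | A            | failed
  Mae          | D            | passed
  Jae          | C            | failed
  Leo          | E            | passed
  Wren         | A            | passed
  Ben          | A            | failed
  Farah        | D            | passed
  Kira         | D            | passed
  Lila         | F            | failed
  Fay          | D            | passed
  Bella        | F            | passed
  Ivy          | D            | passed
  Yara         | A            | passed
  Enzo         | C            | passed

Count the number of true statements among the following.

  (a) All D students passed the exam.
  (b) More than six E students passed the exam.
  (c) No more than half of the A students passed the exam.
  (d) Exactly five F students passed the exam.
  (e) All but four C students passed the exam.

(a) D: |A| = 9, |A ∩ B| = 9; needs A ⊆ B, i.e. every element of A is in B (|A ∖ B| = 0) — true.
(b) E: |A| = 7, |A ∩ B| = 6; needs |A ∩ B| > 6 — false.
(c) A: |A| = 6, |A ∩ B| = 4; needs |A ∩ B| ≤ |A ∖ B| — false.
(d) F: |A| = 9, |A ∩ B| = 5; needs |A ∩ B| = 5 — true.
(e) C: |A| = 7, |A ∩ B| = 2; needs |A ∖ B| = 4 — false.

2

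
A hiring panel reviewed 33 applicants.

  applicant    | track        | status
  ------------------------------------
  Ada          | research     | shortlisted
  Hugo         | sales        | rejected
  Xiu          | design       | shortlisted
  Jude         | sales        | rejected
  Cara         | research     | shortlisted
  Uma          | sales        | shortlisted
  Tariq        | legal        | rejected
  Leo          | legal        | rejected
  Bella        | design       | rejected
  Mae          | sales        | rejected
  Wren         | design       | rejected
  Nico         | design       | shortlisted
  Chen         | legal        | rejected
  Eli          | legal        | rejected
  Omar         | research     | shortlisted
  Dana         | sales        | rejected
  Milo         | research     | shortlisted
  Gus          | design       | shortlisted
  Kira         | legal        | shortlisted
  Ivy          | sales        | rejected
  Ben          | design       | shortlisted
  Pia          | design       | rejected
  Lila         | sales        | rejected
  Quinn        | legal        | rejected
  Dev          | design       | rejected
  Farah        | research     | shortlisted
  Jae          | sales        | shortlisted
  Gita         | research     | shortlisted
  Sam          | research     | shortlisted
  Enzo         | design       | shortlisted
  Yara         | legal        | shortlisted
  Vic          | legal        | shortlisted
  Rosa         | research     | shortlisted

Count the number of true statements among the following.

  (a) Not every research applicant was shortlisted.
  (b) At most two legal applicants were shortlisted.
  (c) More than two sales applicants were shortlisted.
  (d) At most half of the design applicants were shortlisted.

0

(a) research: |A| = 8, |A ∩ B| = 8; needs A ⊄ B (|A ∖ B| ≥ 1) — false.
(b) legal: |A| = 8, |A ∩ B| = 3; needs |A ∩ B| ≤ 2 — false.
(c) sales: |A| = 8, |A ∩ B| = 2; needs |A ∩ B| > 2 — false.
(d) design: |A| = 9, |A ∩ B| = 5; needs |A ∩ B| ≤ |A ∖ B| — false.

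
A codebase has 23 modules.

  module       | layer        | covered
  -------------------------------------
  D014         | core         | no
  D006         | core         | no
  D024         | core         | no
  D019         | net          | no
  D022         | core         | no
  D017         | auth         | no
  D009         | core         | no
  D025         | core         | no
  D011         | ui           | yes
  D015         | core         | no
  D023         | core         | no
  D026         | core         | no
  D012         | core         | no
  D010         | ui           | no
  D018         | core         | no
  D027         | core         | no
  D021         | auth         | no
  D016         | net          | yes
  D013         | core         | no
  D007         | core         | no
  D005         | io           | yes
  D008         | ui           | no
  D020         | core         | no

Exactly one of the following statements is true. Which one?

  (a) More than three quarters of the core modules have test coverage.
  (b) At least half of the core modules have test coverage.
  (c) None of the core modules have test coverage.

|A| = 15, |A ∩ B| = 0, |A ∖ B| = 15.
(a) requires |A ∩ B| / |A| > 3/4: false.
(b) requires |A ∩ B| ≥ |A ∖ B|: false.
(c) requires A ∩ B = ∅ (|A ∩ B| = 0): true.

(c)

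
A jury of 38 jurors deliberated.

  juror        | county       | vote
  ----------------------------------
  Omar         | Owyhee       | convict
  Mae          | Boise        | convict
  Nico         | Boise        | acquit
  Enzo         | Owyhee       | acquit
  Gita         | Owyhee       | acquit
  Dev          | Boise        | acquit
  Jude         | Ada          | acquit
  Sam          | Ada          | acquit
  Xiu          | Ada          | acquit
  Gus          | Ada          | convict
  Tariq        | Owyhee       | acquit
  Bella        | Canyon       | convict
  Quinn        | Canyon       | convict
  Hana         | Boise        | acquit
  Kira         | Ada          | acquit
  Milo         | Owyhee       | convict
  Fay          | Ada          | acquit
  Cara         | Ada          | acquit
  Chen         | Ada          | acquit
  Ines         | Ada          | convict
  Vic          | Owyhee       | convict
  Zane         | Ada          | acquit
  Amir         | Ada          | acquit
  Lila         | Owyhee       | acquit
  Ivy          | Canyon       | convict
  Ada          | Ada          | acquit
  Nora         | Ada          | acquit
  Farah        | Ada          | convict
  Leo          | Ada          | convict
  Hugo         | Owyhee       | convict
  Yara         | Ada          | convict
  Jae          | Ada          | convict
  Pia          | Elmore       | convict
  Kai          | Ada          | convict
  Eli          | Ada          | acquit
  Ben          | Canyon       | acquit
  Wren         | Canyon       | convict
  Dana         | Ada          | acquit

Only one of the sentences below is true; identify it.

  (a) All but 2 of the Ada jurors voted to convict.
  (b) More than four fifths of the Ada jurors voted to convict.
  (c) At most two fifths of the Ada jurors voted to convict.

(c)

|A| = 20, |A ∩ B| = 7, |A ∖ B| = 13.
(a) requires |A ∖ B| = 2: false.
(b) requires |A ∩ B| / |A| > 4/5: false.
(c) requires |A ∩ B| / |A| ≤ 2/5: true.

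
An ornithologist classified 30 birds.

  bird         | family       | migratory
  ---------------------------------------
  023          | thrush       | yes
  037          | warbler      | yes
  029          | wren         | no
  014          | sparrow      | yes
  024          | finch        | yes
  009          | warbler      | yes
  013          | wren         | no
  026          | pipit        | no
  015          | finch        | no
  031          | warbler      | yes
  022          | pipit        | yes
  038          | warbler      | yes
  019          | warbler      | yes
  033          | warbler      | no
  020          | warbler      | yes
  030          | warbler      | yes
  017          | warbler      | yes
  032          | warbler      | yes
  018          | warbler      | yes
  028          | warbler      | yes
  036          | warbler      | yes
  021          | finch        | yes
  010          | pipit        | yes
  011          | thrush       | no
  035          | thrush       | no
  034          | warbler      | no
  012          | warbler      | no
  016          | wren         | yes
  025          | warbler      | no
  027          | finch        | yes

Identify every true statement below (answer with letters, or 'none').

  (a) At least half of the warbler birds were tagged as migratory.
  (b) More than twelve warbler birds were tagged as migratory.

(a)

|A| = 16, |A ∩ B| = 12, |A ∖ B| = 4.
(a) |A ∩ B| ≥ |A ∖ B|: holds.
(b) |A ∩ B| > 12: fails.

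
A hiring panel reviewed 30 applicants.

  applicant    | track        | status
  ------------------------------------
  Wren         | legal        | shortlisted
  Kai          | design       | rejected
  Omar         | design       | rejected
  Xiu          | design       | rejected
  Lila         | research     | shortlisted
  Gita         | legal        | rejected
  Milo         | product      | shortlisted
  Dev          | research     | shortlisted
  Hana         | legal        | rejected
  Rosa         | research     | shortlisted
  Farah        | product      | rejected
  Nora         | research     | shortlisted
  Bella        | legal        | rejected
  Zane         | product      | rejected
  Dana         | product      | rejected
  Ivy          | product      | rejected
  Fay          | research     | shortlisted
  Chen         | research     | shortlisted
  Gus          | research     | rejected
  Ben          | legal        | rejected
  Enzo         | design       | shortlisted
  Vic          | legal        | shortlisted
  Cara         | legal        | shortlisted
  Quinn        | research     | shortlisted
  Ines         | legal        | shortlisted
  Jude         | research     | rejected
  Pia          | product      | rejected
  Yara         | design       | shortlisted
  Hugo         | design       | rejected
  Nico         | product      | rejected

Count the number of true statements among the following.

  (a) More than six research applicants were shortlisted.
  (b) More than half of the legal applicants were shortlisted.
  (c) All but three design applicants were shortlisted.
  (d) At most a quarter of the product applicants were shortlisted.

(a) research: |A| = 9, |A ∩ B| = 7; needs |A ∩ B| > 6 — true.
(b) legal: |A| = 8, |A ∩ B| = 4; needs |A ∩ B| > |A ∖ B| — false.
(c) design: |A| = 6, |A ∩ B| = 2; needs |A ∖ B| = 3 — false.
(d) product: |A| = 7, |A ∩ B| = 1; needs |A ∩ B| / |A| ≤ 1/4 — true.

2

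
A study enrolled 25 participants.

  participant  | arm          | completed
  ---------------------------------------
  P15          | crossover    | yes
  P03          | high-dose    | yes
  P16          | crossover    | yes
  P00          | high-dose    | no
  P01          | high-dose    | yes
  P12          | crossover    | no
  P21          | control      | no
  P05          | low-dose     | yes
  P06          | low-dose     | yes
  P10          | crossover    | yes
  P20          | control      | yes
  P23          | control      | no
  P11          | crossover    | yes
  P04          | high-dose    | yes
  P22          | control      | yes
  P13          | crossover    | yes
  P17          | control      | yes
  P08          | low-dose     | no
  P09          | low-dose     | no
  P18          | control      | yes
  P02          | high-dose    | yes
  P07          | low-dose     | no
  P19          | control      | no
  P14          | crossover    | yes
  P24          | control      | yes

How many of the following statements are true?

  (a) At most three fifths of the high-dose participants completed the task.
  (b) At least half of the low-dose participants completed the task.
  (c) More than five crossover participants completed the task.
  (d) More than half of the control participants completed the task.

(a) high-dose: |A| = 5, |A ∩ B| = 4; needs |A ∩ B| / |A| ≤ 3/5 — false.
(b) low-dose: |A| = 5, |A ∩ B| = 2; needs |A ∩ B| ≥ |A ∖ B| — false.
(c) crossover: |A| = 7, |A ∩ B| = 6; needs |A ∩ B| > 5 — true.
(d) control: |A| = 8, |A ∩ B| = 5; needs |A ∩ B| > |A ∖ B| — true.

2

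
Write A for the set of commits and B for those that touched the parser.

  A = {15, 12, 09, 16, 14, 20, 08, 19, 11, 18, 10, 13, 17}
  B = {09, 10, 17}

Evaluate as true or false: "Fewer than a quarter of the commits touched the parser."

'Fewer than a quarter of the commits touched the parser' holds iff |A ∩ B| / |A| < 1/4.
A (the restrictor) = {15, 12, 09, 16, 14, 20, 08, 19, 11, 18, 10, 13, 17}, |A| = 13.
A ∩ B = {09, 10, 17}, so |A ∩ B| = 3.
A ∖ B = {15, 12, 16, 14, 20, 08, 19, 11, 18, 13}, so |A ∖ B| = 10.
|A ∩ B|/|A| = 3/13, so the statement is true.

True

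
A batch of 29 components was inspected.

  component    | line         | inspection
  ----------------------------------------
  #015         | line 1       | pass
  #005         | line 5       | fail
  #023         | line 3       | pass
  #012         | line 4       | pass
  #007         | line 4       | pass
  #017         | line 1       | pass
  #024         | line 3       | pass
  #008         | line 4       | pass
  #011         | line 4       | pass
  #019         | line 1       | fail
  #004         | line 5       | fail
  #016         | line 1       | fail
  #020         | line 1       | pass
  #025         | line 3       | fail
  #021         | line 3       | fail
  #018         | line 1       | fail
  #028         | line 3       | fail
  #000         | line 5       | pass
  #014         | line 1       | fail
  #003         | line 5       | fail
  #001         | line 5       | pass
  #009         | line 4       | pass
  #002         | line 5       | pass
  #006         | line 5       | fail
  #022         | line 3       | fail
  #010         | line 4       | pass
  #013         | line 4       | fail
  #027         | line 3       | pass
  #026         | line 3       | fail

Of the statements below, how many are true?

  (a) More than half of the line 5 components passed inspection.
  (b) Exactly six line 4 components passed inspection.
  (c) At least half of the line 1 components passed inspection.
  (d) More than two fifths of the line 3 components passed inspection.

(a) line 5: |A| = 7, |A ∩ B| = 3; needs |A ∩ B| > |A ∖ B| — false.
(b) line 4: |A| = 7, |A ∩ B| = 6; needs |A ∩ B| = 6 — true.
(c) line 1: |A| = 7, |A ∩ B| = 3; needs |A ∩ B| ≥ |A ∖ B| — false.
(d) line 3: |A| = 8, |A ∩ B| = 3; needs |A ∩ B| / |A| > 2/5 — false.

1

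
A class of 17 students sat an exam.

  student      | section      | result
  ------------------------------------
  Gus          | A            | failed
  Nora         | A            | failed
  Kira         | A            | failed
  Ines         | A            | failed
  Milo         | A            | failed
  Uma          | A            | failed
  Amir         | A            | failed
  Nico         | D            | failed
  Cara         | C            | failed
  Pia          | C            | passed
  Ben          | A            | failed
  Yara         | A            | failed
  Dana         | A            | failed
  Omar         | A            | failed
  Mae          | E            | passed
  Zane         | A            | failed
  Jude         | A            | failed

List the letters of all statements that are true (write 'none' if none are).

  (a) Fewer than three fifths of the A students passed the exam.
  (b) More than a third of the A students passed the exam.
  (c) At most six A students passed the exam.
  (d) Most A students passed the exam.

|A| = 13, |A ∩ B| = 0, |A ∖ B| = 13.
(a) |A ∩ B| / |A| < 3/5: holds.
(b) |A ∩ B| / |A| > 1/3: fails.
(c) |A ∩ B| ≤ 6: holds.
(d) |A ∩ B| > |A ∖ B|: fails.

(a), (c)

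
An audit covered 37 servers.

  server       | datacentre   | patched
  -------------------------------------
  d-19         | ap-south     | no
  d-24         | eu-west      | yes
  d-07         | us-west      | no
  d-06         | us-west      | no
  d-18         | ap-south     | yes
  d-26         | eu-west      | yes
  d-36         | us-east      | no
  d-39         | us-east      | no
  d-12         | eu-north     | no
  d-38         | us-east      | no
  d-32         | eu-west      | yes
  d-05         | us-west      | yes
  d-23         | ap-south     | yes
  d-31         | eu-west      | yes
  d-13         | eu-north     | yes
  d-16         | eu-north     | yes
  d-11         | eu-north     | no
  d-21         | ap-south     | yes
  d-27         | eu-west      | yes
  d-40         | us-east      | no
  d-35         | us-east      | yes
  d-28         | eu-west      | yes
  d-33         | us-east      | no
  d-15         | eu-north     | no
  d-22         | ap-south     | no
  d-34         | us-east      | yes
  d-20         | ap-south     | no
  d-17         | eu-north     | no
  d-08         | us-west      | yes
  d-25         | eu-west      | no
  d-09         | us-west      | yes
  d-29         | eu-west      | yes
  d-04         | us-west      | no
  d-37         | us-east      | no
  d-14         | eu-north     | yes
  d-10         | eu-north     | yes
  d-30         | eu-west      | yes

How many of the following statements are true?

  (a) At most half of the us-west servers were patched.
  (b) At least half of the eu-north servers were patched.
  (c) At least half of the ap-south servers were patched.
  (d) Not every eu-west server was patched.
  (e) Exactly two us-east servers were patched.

(a) us-west: |A| = 6, |A ∩ B| = 3; needs |A ∩ B| ≤ |A ∖ B| — true.
(b) eu-north: |A| = 8, |A ∩ B| = 4; needs |A ∩ B| ≥ |A ∖ B| — true.
(c) ap-south: |A| = 6, |A ∩ B| = 3; needs |A ∩ B| ≥ |A ∖ B| — true.
(d) eu-west: |A| = 9, |A ∩ B| = 8; needs A ⊄ B (|A ∖ B| ≥ 1) — true.
(e) us-east: |A| = 8, |A ∩ B| = 2; needs |A ∩ B| = 2 — true.

5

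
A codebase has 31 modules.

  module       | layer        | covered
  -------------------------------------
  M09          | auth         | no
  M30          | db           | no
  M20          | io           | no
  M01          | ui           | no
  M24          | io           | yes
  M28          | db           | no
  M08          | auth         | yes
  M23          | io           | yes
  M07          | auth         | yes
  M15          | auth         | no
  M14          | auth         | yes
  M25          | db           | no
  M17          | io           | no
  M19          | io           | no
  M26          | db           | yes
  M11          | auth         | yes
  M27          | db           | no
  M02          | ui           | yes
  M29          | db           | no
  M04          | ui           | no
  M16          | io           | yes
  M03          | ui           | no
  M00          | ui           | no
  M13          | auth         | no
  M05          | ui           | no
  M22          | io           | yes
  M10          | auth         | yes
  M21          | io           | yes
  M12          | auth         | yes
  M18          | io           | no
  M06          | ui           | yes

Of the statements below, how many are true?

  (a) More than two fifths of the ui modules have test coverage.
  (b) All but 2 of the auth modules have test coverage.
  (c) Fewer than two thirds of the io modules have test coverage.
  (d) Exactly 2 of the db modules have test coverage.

(a) ui: |A| = 7, |A ∩ B| = 2; needs |A ∩ B| / |A| > 2/5 — false.
(b) auth: |A| = 9, |A ∩ B| = 6; needs |A ∖ B| = 2 — false.
(c) io: |A| = 9, |A ∩ B| = 5; needs |A ∩ B| / |A| < 2/3 — true.
(d) db: |A| = 6, |A ∩ B| = 1; needs |A ∩ B| = 2 — false.

1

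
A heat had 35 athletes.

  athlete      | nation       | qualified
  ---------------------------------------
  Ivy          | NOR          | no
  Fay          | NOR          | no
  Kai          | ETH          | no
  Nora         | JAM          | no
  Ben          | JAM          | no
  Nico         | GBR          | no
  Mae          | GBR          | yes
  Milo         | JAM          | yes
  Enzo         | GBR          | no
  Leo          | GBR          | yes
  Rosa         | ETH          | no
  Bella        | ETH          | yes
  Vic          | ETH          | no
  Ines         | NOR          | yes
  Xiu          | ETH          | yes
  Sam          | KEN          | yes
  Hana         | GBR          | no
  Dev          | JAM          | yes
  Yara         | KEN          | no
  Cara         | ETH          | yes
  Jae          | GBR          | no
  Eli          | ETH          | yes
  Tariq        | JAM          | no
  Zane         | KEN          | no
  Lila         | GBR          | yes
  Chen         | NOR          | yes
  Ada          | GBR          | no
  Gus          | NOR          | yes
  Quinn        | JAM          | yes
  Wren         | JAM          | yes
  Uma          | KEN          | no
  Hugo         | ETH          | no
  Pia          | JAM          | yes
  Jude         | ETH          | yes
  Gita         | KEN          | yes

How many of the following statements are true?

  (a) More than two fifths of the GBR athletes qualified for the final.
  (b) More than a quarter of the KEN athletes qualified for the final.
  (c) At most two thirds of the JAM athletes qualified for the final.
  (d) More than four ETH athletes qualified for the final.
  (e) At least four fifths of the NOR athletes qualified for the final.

3

(a) GBR: |A| = 8, |A ∩ B| = 3; needs |A ∩ B| / |A| > 2/5 — false.
(b) KEN: |A| = 5, |A ∩ B| = 2; needs |A ∩ B| / |A| > 1/4 — true.
(c) JAM: |A| = 8, |A ∩ B| = 5; needs |A ∩ B| / |A| ≤ 2/3 — true.
(d) ETH: |A| = 9, |A ∩ B| = 5; needs |A ∩ B| > 4 — true.
(e) NOR: |A| = 5, |A ∩ B| = 3; needs |A ∩ B| / |A| ≥ 4/5 — false.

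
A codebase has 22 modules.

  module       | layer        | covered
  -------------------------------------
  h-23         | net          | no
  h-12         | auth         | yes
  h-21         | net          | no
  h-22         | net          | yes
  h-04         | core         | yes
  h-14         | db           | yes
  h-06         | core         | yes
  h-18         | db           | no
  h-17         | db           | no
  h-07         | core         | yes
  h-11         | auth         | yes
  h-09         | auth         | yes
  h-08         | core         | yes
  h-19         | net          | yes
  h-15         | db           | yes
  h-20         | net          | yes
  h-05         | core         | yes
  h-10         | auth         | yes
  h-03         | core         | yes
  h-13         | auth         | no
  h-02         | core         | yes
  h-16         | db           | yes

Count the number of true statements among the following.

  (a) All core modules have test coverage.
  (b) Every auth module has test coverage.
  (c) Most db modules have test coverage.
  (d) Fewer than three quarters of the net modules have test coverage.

(a) core: |A| = 7, |A ∩ B| = 7; needs A ⊆ B, i.e. every element of A is in B (|A ∖ B| = 0) — true.
(b) auth: |A| = 5, |A ∩ B| = 4; needs A ⊆ B, i.e. every element of A is in B (|A ∖ B| = 0) — false.
(c) db: |A| = 5, |A ∩ B| = 3; needs |A ∩ B| > |A ∖ B| — true.
(d) net: |A| = 5, |A ∩ B| = 3; needs |A ∩ B| / |A| < 3/4 — true.

3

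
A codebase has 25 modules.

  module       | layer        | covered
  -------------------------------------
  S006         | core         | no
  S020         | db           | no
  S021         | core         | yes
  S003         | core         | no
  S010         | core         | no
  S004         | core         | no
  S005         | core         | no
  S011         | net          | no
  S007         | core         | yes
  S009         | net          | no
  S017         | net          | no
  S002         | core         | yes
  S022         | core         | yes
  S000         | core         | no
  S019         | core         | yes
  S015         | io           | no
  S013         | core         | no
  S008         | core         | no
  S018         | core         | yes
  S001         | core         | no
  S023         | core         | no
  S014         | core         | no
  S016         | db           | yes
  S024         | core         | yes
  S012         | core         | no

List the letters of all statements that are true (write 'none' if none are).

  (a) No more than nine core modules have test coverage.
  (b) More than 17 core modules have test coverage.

(a)

|A| = 19, |A ∩ B| = 7, |A ∖ B| = 12.
(a) |A ∩ B| ≤ 9: holds.
(b) |A ∩ B| > 17: fails.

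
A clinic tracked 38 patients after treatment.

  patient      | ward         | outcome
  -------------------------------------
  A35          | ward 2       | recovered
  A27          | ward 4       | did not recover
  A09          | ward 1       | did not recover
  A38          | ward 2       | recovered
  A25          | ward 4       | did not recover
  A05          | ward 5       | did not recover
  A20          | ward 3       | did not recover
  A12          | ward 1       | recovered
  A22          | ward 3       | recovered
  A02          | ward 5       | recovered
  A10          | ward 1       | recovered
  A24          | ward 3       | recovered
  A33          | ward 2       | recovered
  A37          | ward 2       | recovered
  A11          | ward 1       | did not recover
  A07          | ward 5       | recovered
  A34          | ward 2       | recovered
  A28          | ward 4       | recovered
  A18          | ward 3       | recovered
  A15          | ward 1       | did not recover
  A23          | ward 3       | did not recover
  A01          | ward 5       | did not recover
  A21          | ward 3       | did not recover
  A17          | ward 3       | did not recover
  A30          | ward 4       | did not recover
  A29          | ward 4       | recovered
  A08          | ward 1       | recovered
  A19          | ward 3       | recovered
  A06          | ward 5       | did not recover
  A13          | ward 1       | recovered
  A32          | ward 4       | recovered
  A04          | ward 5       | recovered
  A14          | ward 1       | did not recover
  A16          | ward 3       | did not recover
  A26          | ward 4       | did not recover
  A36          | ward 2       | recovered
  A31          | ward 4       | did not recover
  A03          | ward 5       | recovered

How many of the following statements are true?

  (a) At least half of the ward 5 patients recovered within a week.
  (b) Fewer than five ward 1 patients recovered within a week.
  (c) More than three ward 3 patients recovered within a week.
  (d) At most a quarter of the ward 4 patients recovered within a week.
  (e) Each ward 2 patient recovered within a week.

4

(a) ward 5: |A| = 7, |A ∩ B| = 4; needs |A ∩ B| ≥ |A ∖ B| — true.
(b) ward 1: |A| = 8, |A ∩ B| = 4; needs |A ∩ B| < 5 — true.
(c) ward 3: |A| = 9, |A ∩ B| = 4; needs |A ∩ B| > 3 — true.
(d) ward 4: |A| = 8, |A ∩ B| = 3; needs |A ∩ B| / |A| ≤ 1/4 — false.
(e) ward 2: |A| = 6, |A ∩ B| = 6; needs A ⊆ B, i.e. every element of A is in B (|A ∖ B| = 0) — true.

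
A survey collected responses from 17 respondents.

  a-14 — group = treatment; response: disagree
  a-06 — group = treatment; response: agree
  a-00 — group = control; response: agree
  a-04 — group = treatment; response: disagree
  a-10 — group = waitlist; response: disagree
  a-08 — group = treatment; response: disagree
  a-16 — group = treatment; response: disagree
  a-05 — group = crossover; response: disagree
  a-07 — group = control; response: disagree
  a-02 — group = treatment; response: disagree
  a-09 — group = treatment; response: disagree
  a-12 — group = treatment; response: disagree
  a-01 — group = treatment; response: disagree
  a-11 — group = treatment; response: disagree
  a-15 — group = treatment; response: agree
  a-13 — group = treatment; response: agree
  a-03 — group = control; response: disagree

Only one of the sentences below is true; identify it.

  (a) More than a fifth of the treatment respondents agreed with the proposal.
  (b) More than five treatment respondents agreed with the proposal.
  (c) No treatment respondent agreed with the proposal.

|A| = 12, |A ∩ B| = 3, |A ∖ B| = 9.
(a) requires |A ∩ B| / |A| > 1/5: true.
(b) requires |A ∩ B| > 5: false.
(c) requires A ∩ B = ∅ (|A ∩ B| = 0): false.

(a)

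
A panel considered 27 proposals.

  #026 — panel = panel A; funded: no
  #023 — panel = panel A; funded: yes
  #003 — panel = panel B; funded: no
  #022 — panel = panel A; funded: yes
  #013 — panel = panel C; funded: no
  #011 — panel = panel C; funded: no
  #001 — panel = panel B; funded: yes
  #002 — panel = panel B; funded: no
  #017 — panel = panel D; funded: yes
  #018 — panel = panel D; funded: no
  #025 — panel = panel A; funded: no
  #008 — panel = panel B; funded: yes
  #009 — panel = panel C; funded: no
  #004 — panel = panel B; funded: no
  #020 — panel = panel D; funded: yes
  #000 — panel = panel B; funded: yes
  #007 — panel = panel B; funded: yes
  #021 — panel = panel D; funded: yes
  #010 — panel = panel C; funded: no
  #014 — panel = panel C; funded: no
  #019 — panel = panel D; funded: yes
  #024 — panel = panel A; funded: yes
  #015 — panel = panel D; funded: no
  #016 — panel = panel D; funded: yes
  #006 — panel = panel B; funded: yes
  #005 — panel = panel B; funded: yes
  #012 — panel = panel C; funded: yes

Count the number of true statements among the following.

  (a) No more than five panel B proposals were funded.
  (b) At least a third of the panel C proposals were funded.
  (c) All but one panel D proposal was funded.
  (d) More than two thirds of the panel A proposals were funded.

(a) panel B: |A| = 9, |A ∩ B| = 6; needs |A ∩ B| ≤ 5 — false.
(b) panel C: |A| = 6, |A ∩ B| = 1; needs |A ∩ B| / |A| ≥ 1/3 — false.
(c) panel D: |A| = 7, |A ∩ B| = 5; needs |A ∖ B| = 1 — false.
(d) panel A: |A| = 5, |A ∩ B| = 3; needs |A ∩ B| / |A| > 2/3 — false.

0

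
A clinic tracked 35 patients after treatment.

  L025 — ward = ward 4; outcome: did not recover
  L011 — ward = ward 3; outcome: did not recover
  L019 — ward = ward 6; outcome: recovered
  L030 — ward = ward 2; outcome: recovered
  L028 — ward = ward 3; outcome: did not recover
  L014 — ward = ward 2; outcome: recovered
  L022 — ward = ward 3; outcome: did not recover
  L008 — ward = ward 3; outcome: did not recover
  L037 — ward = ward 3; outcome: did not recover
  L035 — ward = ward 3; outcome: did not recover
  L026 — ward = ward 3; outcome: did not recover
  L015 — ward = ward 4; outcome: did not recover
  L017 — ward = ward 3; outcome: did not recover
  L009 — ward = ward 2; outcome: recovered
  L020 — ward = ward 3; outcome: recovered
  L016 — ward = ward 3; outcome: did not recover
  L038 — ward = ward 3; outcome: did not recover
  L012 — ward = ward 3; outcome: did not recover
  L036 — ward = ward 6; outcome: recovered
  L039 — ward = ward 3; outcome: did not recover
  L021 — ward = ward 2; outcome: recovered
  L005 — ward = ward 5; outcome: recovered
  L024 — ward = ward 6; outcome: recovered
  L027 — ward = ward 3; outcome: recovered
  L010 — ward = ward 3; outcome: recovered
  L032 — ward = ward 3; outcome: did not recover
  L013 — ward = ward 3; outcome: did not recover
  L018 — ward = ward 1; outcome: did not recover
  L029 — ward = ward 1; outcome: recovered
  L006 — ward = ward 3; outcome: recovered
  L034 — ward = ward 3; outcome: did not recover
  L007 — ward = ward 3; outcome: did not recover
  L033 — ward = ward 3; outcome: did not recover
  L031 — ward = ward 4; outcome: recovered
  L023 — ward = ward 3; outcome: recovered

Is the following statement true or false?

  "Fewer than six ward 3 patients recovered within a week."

'Fewer than six ward 3 patients recovered within a week' holds iff |A ∩ B| < 6.
|A| = 22, |A ∩ B| = 5, |A ∖ B| = 17.
|A ∩ B| = 5, so the statement is true.

True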